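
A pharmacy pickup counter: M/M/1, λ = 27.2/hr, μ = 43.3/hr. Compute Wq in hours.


ρ = 27.2/43.3 = 0.6282
Wq = ρ/(μ−λ) = 0.6282/(43.3 − 27.2) = 0.6282/16.10 = 0.03902 hr

Final: 0.03902 hr


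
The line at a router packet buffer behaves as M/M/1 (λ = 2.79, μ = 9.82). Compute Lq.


ρ = 2.79/9.82 = 0.2841
Lq = ρ²/(1−ρ) = 0.08072/0.7159 = 0.1128

Final: 0.1128


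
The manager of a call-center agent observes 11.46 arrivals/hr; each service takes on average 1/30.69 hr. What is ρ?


ρ = λ/μ = 11.46/30.69 = 0.3734

Final: 0.3734


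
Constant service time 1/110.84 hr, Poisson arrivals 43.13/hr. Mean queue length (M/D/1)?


ρ = 43.13/110.84 = 0.3891
M/D/1: Lq = ρ²/(2(1−ρ)) = 0.1514/(2·0.6109) = 0.12393

Final: 0.12393


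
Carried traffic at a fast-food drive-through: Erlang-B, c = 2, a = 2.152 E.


B(2,2.152) = 0.423508 (Erlang-B)
Carried load = a(1 − B) = 2.152·(1 − 0.423508) = 2.152·0.576492 = 1.2406 E

Final: 1.2406 Erlangs


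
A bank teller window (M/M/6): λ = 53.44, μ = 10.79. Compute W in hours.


a = 4.9527; ρ = 0.8255; P₀ = 0.004859
Lq = P₀·a^c·ρ/(c!(1−ρ)²) = 2.69863
Wq = Lq/λ = 2.69863/53.44 = 0.05050 hr
W = Wq + 1/μ = 0.05050 + 0.09268 = 0.14318 hr

Final: 0.14318 hr


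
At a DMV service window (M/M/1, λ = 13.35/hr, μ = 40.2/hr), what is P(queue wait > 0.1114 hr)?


ρ = 13.35/40.2 = 0.3321
P(Wq > t) = ρ·e^{−(μ−λ)t} = 0.3321·e^{−2.9911}
= 0.3321·0.050233 = 0.016682

Final: 0.016682


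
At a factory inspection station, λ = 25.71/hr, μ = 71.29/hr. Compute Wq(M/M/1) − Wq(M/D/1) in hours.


ρ = 25.71/71.29 = 0.3606
Wq(M/M/1) = ρ/(μ−λ) = 0.3606/45.58 = 0.007912 hr
Wq(M/D/1) = ρ/(2(μ−λ)) = 0.003956 hr
Savings = 0.007912 − 0.003956 = 0.003956 hr

Final: 0.003956 hr


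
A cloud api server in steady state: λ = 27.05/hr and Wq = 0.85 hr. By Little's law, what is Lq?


Lq = λWq = 27.05·0.85 = 22.9925

Final: 22.9925


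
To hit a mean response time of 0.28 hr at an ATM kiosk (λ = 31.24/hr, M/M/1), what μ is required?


W = 1/(μ−λ) ⇒ μ − λ = 1/W = 1/0.28 = 3.5714
μ = λ + 1/W = 31.24 + 3.5714 = 34.8114 per hr

Final: 34.8114 /hr


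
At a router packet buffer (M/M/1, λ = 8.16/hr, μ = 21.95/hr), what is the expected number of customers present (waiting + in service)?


ρ = λ/μ = 8.16/21.95 = 0.3718
L = ρ/(1−ρ) = 0.3718/(1 − 0.3718) = 0.3718/0.6282 = 0.5917

Final: 0.5917


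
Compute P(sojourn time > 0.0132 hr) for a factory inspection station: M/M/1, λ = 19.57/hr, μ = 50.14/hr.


W ~ Exponential(μ−λ) for M/M/1.
μ − λ = 50.14 − 19.57 = 30.5700
P(W > t) = e^{−(μ−λ)t} = e^{−0.4035} = 0.667962

Final: 0.667962


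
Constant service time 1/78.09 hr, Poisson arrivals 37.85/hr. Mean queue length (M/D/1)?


ρ = 37.85/78.09 = 0.4847
M/D/1: Lq = ρ²/(2(1−ρ)) = 0.2349/(2·0.5153) = 0.22795

Final: 0.22795


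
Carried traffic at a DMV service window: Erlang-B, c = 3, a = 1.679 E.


B(3,1.679) = 0.161739 (Erlang-B)
Carried load = a(1 − B) = 1.679·(1 − 0.161739) = 1.679·0.838261 = 1.4074 E

Final: 1.4074 Erlangs


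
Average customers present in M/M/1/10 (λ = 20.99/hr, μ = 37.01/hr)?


ρ = 20.99/37.01 = 0.5671
L = ρ[1 − (K+1)ρ^K + Kρ^(K+1)] / [(1−ρ)(1−ρ^(K+1))]
Numerator: 0.5671·(1 − 11·0.003443 + 10·0.001953) = 0.556739
Denominator: (0.4329)·(0.998047) = 0.432011
L = 0.556739/0.432011 = 1.2887

Final: 1.2887


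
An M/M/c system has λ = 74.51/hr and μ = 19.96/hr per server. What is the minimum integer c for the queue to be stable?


Stability requires cμ > λ ⇔ c > λ/μ.
λ/μ = 74.51/19.96 = 3.7330
Minimum integer c = ⌊3.7330⌋ + 1 = 4
Check: 4·19.96 = 79.84 > 74.51, while 3·19.96 = 59.88 ≤ 74.51

Final: 4 servers


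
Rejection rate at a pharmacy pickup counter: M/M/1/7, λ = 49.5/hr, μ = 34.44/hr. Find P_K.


ρ = λ/μ = 49.5/34.44 = 1.4373
P_K = (1−ρ)ρ^K/(1−ρ^(K+1)) = (-0.4373·12.670519)/(1 − 18.211111)
= -5.540593/-17.211111 = 0.321920

Final: 0.321920


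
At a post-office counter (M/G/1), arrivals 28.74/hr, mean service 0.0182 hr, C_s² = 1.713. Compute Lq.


ρ = λ·E[S] = 28.74·0.0182 = 0.5231
Lq = ρ²(1+C_s²)/(2(1−ρ)) = 0.2736·(1+1.713)/(2·0.4769)
= 0.2736·2.7130/0.9539 = 0.77818

Final: 0.77818


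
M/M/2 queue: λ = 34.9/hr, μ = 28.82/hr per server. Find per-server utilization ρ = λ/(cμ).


ρ = λ/(cμ) = 34.9/(2·28.82) = 34.9/57.64 = 0.6055

Final: 0.6055


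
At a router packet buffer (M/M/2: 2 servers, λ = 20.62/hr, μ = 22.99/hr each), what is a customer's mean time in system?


a = 0.8969; ρ = 0.4485; P₀ = 0.380781
Lq = P₀·a^c·ρ/(c!(1−ρ)²) = 0.22579
Wq = Lq/λ = 0.22579/20.62 = 0.01095 hr
W = Wq + 1/μ = 0.01095 + 0.04350 = 0.05445 hr

Final: 0.05445 hr


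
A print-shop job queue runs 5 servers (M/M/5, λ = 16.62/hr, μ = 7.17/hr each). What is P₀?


a = λ/μ = 16.62/7.17 = 2.3180; ρ = a/c = 0.4636
Σ_{k=0}^{4} a^k/k! (terms k=0..4) = 1.00000 + 2.31799 + 2.68654 + 2.07579 + 1.20292 = 9.28325
Tail: a^5/(5!(1−ρ)) = 66.92052/(120·0.5364) = 1.03965
P₀ = 1/(9.28325 + 1.03965) = 1/10.32290 = 0.096872

Final: 0.096872


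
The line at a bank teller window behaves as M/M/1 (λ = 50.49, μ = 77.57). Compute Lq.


ρ = 50.49/77.57 = 0.6509
Lq = ρ²/(1−ρ) = 0.4237/0.3491 = 1.2136

Final: 1.2136


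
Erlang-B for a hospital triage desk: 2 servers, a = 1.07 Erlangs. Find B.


B(c,a) = (a^c/c!) / Σ_{k=0}^{c} a^k/k!
a^2/2! = 0.572450
Σ terms (k=0..2): 1.00000 + 1.07000 + 0.57245 = 2.642450
B = 0.572450/2.642450 = 0.216636

Final: 0.216636


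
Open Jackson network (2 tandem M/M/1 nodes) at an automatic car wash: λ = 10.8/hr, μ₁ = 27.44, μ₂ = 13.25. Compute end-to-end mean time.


Each node sees arrival rate λ = 10.8/hr (tandem ⇒ throughput preserved).
W₁ = 1/(μ₁−λ) = 1/(27.44−10.8) = 0.06010 hr
W₂ = 1/(μ₂−λ) = 1/(13.25−10.8) = 0.40816 hr
W_total = W₁ + W₂ = 0.06010 + 0.40816 = 0.46826 hr

Final: 0.46826 hr


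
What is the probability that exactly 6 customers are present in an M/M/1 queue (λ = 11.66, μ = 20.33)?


ρ = 11.66/20.33 = 0.5735
P_n = (1−ρ)·ρ^n = (1 − 0.5735)·0.5735^6 = 0.4265·0.035593 = 0.015179

Final: 0.015179


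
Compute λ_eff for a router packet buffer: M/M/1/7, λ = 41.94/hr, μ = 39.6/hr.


ρ = 1.0591; P_K = (1−ρ)ρ^7/(1−ρ^8) = 0.151504
λ_eff = λ(1 − P_K) = 41.94·(1 − 0.151504) = 41.94·0.848496 = 35.5859 /hr

Final: 35.5859 /hr


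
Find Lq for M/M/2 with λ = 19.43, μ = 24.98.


a = λ/μ = 0.7778; ρ = a/2 = 0.3889
P₀ = 0.439977
Lq = P₀·a^c·ρ / (c!·(1−ρ)²) = 0.439977·0.60501·0.3889/(2·0.37343)
= 0.13861

Final: 0.13861


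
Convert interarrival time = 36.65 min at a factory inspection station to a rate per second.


λ = 1/(interarrival time) in consistent units.
1 second = 0.0166667 min, so λ = 0.0166667/36.65 = 0.0004548 per second

Final: 0.0004548 /sec


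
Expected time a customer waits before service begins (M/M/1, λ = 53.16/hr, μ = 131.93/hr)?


ρ = 53.16/131.93 = 0.4029
Wq = ρ/(μ−λ) = 0.4029/(131.93 − 53.16) = 0.4029/78.77 = 0.005115 hr

Final: 0.005115 hr


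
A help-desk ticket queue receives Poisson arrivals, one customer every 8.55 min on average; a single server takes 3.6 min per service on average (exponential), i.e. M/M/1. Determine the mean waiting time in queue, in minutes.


λ = 60/8.55 = 7.0175 /hr
μ = 60/3.6 = 16.6667 /hr
ρ = λ/μ = 7.0175/16.6667 = 0.4211
Wq = ρ/(μ−λ) = 0.4211/(16.6667−7.0175) = 0.04364 hr
In minutes: 0.04364·60 = 2.618 min

Final: 2.618 min


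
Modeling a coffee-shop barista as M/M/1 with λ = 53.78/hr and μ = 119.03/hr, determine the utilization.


ρ = λ/μ = 53.78/119.03 = 0.4518

Final: 0.4518


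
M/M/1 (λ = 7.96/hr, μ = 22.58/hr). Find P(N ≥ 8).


ρ = 7.96/22.58 = 0.3525
P(N ≥ n) = ρ^n = 0.3525^8 = 0.0002385

Final: 0.0002385


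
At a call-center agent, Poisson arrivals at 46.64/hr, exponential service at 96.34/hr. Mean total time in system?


W = 1/(μ−λ) = 1/(96.34 − 46.64) = 1/49.70 = 0.02012 hr

Final: 0.02012 hr


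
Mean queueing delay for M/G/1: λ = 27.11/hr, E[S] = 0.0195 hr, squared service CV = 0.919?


ρ = λ·E[S] = 27.11·0.0195 = 0.5286
E[S²] = E[S]²(1+C_s²) = 0.0195²·(1+0.919) = 0.0007297
Wq = λ·E[S²]/(2(1−ρ)) = 27.11·0.0007297/(2·0.4714) = 0.02098 hr

Final: 0.02098 hr


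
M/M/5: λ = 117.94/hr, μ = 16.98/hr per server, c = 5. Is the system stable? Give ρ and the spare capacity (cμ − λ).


Total capacity cμ = 5·16.98 = 84.90/hr
ρ = λ/(cμ) = 117.94/84.90 = 1.3892
Stable ⇔ ρ < 1: NO
Spare capacity = cμ − λ = 84.90 − 117.94 = -33.04/hr

Final: ρ = 1.3892; unstable; margin = -33.04/hr


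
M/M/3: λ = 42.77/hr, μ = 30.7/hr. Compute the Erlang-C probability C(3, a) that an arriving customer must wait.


a = λ/μ = 1.3932; ρ = a/3 = 0.4644
P₀ = 0.237812 (from M/M/c formula)
C(c,a) = [a^c/(c!(1−ρ))]·P₀ = [2.70397/(6·0.5356)]·0.237812
= 0.84139·0.237812 = 0.200094

Final: 0.200094


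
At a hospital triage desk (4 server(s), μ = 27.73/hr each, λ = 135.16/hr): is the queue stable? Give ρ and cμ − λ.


Total capacity cμ = 4·27.73 = 110.92/hr
ρ = λ/(cμ) = 135.16/110.92 = 1.2185
Stable ⇔ ρ < 1: NO
Spare capacity = cμ − λ = 110.92 − 135.16 = -24.24/hr

Final: ρ = 1.2185; unstable; margin = -24.24/hr


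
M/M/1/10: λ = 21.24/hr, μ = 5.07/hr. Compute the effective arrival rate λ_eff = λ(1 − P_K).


ρ = 4.1893; P_K = (1−ρ)ρ^10/(1−ρ^11) = 0.761300
λ_eff = λ(1 − P_K) = 21.24·(1 − 0.761300) = 21.24·0.238700 = 5.0700 /hr

Final: 5.0700 /hr


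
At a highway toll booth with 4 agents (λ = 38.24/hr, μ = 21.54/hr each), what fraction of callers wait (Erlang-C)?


a = λ/μ = 1.7753; ρ = a/4 = 0.4438
P₀ = 0.165897 (from M/M/c formula)
C(c,a) = [a^c/(c!(1−ρ))]·P₀ = [9.93319/(24·0.5562)]·0.165897
= 0.74416·0.165897 = 0.123454

Final: 0.123454


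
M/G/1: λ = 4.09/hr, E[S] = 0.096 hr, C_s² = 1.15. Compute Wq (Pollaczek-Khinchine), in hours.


ρ = λ·E[S] = 4.09·0.096 = 0.3926
E[S²] = E[S]²(1+C_s²) = 0.096²·(1+1.15) = 0.019814
Wq = λ·E[S²]/(2(1−ρ)) = 4.09·0.019814/(2·0.6074) = 0.06672 hr

Final: 0.06672 hr


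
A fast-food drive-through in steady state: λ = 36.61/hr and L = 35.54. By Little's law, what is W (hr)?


W = L/λ = 35.54/36.61 = 0.9708 hr

Final: 0.9708 hr


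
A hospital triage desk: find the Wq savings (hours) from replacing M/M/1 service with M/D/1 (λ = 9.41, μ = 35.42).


ρ = 9.41/35.42 = 0.2657
Wq(M/M/1) = ρ/(μ−λ) = 0.2657/26.01 = 0.01021 hr
Wq(M/D/1) = ρ/(2(μ−λ)) = 0.005107 hr
Savings = 0.01021 − 0.005107 = 0.005107 hr

Final: 0.005107 hr


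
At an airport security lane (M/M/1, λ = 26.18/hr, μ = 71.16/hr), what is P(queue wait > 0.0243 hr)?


ρ = 26.18/71.16 = 0.3679
P(Wq > t) = ρ·e^{−(μ−λ)t} = 0.3679·e^{−1.0930}
= 0.3679·0.335205 = 0.123323

Final: 0.123323


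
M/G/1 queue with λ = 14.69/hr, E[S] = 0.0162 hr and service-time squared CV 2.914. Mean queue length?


ρ = λ·E[S] = 14.69·0.0162 = 0.2380
Lq = ρ²(1+C_s²)/(2(1−ρ)) = 0.05663·(1+2.914)/(2·0.7620)
= 0.05663·3.9140/1.5240 = 0.14544

Final: 0.14544


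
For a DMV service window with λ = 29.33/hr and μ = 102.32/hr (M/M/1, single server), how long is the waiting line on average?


ρ = 29.33/102.32 = 0.2866
Lq = ρ²/(1−ρ) = 0.08217/0.7134 = 0.1152

Final: 0.1152


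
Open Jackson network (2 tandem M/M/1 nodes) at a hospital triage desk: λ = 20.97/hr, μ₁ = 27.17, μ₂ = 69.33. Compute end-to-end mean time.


Each node sees arrival rate λ = 20.97/hr (tandem ⇒ throughput preserved).
W₁ = 1/(μ₁−λ) = 1/(27.17−20.97) = 0.16129 hr
W₂ = 1/(μ₂−λ) = 1/(69.33−20.97) = 0.02068 hr
W_total = W₁ + W₂ = 0.16129 + 0.02068 = 0.18197 hr

Final: 0.18197 hr


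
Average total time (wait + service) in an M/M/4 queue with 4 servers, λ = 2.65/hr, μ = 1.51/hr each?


a = 1.7550; ρ = 0.4387; P₀ = 0.169492
Lq = P₀·a^c·ρ/(c!(1−ρ)²) = 0.09330
Wq = Lq/λ = 0.09330/2.65 = 0.03521 hr
W = Wq + 1/μ = 0.03521 + 0.66225 = 0.69746 hr

Final: 0.69746 hr


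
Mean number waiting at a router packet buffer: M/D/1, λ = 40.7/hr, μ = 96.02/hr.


ρ = 40.7/96.02 = 0.4239
M/D/1: Lq = ρ²/(2(1−ρ)) = 0.1797/(2·0.5761) = 0.15592

Final: 0.15592


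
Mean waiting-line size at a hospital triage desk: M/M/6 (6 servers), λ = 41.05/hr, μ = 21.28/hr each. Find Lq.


a = λ/μ = 1.9290; ρ = a/6 = 0.3215
P₀ = 0.145115
Lq = P₀·a^c·ρ / (c!·(1−ρ)²) = 0.145115·51.52870·0.3215/(720·0.46035)
= 0.007253

Final: 0.007253


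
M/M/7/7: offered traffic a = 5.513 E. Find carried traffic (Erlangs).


B(7,5.513) = 0.153347 (Erlang-B)
Carried load = a(1 − B) = 5.513·(1 − 0.153347) = 5.513·0.846653 = 4.6676 E

Final: 4.6676 Erlangs


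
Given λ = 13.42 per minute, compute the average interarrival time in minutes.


Mean interarrival time = 1/λ = 1/13.42 minute = 0.07452 minute
In minutes: 0.07452 × 1 = 0.07452 min

Final: 0.07452 min


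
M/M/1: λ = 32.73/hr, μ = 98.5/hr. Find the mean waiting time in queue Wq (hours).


ρ = 32.73/98.5 = 0.3323
Wq = ρ/(μ−λ) = 0.3323/(98.5 − 32.73) = 0.3323/65.77 = 0.005052 hr

Final: 0.005052 hr


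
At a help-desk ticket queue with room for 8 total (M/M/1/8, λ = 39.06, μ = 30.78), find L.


ρ = 39.06/30.78 = 1.2690
L = ρ[1 − (K+1)ρ^K + Kρ^(K+1)] / [(1−ρ)(1−ρ^(K+1))]
Numerator: 1.2690·(1 − 9·6.725259 + 8·8.534392) = 11.101025
Denominator: (-0.2690)·(-7.534392) = 2.026796
L = 11.101025/2.026796 = 5.4771

Final: 5.4771


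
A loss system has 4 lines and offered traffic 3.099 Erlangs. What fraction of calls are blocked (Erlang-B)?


B(c,a) = (a^c/c!) / Σ_{k=0}^{c} a^k/k!
a^4/4! = 3.843041
Σ terms (k=0..4): 1.00000 + 3.09900 + 4.80190 + 4.96036 + 3.84304 = 17.704305
B = 3.843041/17.704305 = 0.217068

Final: 0.217068


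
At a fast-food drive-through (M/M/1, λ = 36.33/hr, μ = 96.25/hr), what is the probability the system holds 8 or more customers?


ρ = 36.33/96.25 = 0.3775
P(N ≥ n) = ρ^n = 0.3775^8 = 0.0004120

Final: 0.0004120


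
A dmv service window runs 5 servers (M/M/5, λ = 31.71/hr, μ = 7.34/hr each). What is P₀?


a = λ/μ = 31.71/7.34 = 4.3202; ρ = a/c = 0.8640
Σ_{k=0}^{4} a^k/k! (terms k=0..4) = 1.00000 + 4.32016 + 9.33191 + 13.43845 + 14.51408 = 42.60460
Tail: a^5/(5!(1−ρ)) = 1504.87667/(120·0.1360) = 92.23276
P₀ = 1/(42.60460 + 92.23276) = 1/134.83736 = 0.007416

Final: 0.007416


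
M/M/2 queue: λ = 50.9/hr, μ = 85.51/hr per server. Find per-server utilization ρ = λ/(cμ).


ρ = λ/(cμ) = 50.9/(2·85.51) = 50.9/171.02 = 0.2976

Final: 0.2976


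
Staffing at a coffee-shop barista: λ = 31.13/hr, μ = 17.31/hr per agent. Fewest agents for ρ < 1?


Stability requires cμ > λ ⇔ c > λ/μ.
λ/μ = 31.13/17.31 = 1.7984
Minimum integer c = ⌊1.7984⌋ + 1 = 2
Check: 2·17.31 = 34.62 > 31.13, while 1·17.31 = 17.31 ≤ 31.13

Final: 2 servers


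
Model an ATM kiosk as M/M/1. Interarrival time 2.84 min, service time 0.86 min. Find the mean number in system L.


λ = 60/2.84 = 21.1268 /hr
μ = 60/0.86 = 69.7674 /hr
ρ = λ/μ = 21.1268/69.7674 = 0.3028
L = ρ/(1−ρ) = 0.3028/0.6972 = 0.4343

Final: 0.4343


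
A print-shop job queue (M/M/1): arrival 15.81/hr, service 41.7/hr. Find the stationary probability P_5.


ρ = 15.81/41.7 = 0.3791
P_n = (1−ρ)·ρ^n = (1 − 0.3791)·0.3791^5 = 0.6209·0.007834 = 0.004864

Final: 0.004864


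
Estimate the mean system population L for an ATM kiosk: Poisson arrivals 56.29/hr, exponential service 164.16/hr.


ρ = λ/μ = 56.29/164.16 = 0.3429
L = ρ/(1−ρ) = 0.3429/(1 − 0.3429) = 0.3429/0.6571 = 0.5218

Final: 0.5218


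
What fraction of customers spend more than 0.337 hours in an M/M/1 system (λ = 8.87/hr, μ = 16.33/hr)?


W ~ Exponential(μ−λ) for M/M/1.
μ − λ = 16.33 − 8.87 = 7.4600
P(W > t) = e^{−(μ−λ)t} = e^{−2.5140} = 0.080942

Final: 0.080942


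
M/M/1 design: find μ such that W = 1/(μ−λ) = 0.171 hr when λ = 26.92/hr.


W = 1/(μ−λ) ⇒ μ − λ = 1/W = 1/0.171 = 5.8480
μ = λ + 1/W = 26.92 + 5.8480 = 32.7680 per hr

Final: 32.7680 /hr


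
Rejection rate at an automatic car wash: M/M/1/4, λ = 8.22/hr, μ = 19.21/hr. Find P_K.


ρ = λ/μ = 8.22/19.21 = 0.4279
P_K = (1−ρ)ρ^K/(1−ρ^(K+1)) = (0.5721·0.033526)/(1 − 0.014346)
= 0.019180/0.985654 = 0.019459

Final: 0.019459


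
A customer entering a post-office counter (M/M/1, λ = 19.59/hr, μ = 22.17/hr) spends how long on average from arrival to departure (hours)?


W = 1/(μ−λ) = 1/(22.17 − 19.59) = 1/2.58 = 0.3876 hr

Final: 0.3876 hr


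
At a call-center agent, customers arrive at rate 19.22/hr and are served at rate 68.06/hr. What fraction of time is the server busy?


ρ = λ/μ = 19.22/68.06 = 0.2824

Final: 0.2824


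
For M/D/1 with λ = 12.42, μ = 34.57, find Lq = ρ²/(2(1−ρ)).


ρ = 12.42/34.57 = 0.3593
M/D/1: Lq = ρ²/(2(1−ρ)) = 0.1291/(2·0.6407) = 0.10073

Final: 0.10073


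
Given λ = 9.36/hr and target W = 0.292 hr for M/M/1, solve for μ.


W = 1/(μ−λ) ⇒ μ − λ = 1/W = 1/0.292 = 3.4247
μ = λ + 1/W = 9.36 + 3.4247 = 12.7847 per hr

Final: 12.7847 /hr


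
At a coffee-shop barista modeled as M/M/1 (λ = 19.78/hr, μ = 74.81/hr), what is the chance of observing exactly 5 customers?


ρ = 19.78/74.81 = 0.2644
P_n = (1−ρ)·ρ^n = (1 − 0.2644)·0.2644^5 = 0.7356·0.001292 = 0.0009505

Final: 0.0009505


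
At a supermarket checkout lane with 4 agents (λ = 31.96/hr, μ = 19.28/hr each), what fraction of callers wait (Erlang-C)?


a = λ/μ = 1.6577; ρ = a/4 = 0.4144
P₀ = 0.187685 (from M/M/c formula)
C(c,a) = [a^c/(c!(1−ρ))]·P₀ = [7.55090/(24·0.5856)]·0.187685
= 0.53728·0.187685 = 0.100839

Final: 0.100839


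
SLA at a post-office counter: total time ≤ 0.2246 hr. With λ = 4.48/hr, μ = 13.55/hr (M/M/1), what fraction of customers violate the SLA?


W ~ Exponential(μ−λ) for M/M/1.
μ − λ = 13.55 − 4.48 = 9.0700
P(W > t) = e^{−(μ−λ)t} = e^{−2.0371} = 0.130403

Final: 0.130403


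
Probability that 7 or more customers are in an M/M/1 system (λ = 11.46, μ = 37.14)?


ρ = 11.46/37.14 = 0.3086
P(N ≥ n) = ρ^n = 0.3086^7 = 0.0002663

Final: 0.0002663


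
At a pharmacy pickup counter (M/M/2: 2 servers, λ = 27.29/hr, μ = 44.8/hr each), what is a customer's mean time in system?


a = 0.6092; ρ = 0.3046; P₀ = 0.533065
Lq = P₀·a^c·ρ/(c!(1−ρ)²) = 0.06229
Wq = Lq/λ = 0.06229/27.29 = 0.002282 hr
W = Wq + 1/μ = 0.002282 + 0.02232 = 0.02460 hr

Final: 0.02460 hr


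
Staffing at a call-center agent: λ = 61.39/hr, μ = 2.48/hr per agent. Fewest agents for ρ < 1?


Stability requires cμ > λ ⇔ c > λ/μ.
λ/μ = 61.39/2.48 = 24.7540
Minimum integer c = ⌊24.7540⌋ + 1 = 25
Check: 25·2.48 = 62.00 > 61.39, while 24·2.48 = 59.52 ≤ 61.39

Final: 25 servers


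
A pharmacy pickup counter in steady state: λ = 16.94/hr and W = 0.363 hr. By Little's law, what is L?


L = λW = 16.94·0.363 = 6.1492

Final: 6.1492


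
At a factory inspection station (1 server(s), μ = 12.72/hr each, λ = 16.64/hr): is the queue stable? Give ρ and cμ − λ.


Total capacity cμ = 1·12.72 = 12.72/hr
ρ = λ/(cμ) = 16.64/12.72 = 1.3082
Stable ⇔ ρ < 1: NO
Spare capacity = cμ − λ = 12.72 − 16.64 = -3.92/hr

Final: ρ = 1.3082; unstable; margin = -3.92/hr


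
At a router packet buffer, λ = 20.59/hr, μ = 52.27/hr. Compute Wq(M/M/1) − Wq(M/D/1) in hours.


ρ = 20.59/52.27 = 0.3939
Wq(M/M/1) = ρ/(μ−λ) = 0.3939/31.68 = 0.01243 hr
Wq(M/D/1) = ρ/(2(μ−λ)) = 0.006217 hr
Savings = 0.01243 − 0.006217 = 0.006217 hr

Final: 0.006217 hr


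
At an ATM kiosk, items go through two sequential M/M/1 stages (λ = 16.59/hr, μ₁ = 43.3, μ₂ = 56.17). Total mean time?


Each node sees arrival rate λ = 16.59/hr (tandem ⇒ throughput preserved).
W₁ = 1/(μ₁−λ) = 1/(43.3−16.59) = 0.03744 hr
W₂ = 1/(μ₂−λ) = 1/(56.17−16.59) = 0.02527 hr
W_total = W₁ + W₂ = 0.03744 + 0.02527 = 0.06270 hr

Final: 0.06270 hr


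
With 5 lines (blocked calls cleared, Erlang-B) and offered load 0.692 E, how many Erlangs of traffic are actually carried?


B(5,0.692) = 0.0006620 (Erlang-B)
Carried load = a(1 − B) = 0.692·(1 − 0.0006620) = 0.692·0.999338 = 0.6915 E

Final: 0.6915 Erlangs


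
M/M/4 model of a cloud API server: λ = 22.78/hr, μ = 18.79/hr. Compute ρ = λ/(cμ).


ρ = λ/(cμ) = 22.78/(4·18.79) = 22.78/75.16 = 0.3031

Final: 0.3031


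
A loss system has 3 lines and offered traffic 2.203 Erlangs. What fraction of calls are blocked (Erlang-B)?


B(c,a) = (a^c/c!) / Σ_{k=0}^{c} a^k/k!
a^3/3! = 1.781937
Σ terms (k=0..3): 1.00000 + 2.20300 + 2.42660 + 1.78194 = 7.411541
B = 1.781937/7.411541 = 0.240427

Final: 0.240427


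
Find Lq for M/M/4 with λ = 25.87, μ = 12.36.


a = λ/μ = 2.0930; ρ = a/4 = 0.5233
P₀ = 0.117800
Lq = P₀·a^c·ρ / (c!·(1−ρ)²) = 0.117800·19.19163·0.5233/(24·0.22728)
= 0.21687

Final: 0.21687


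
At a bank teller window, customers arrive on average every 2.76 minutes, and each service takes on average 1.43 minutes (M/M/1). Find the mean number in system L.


λ = 60/2.76 = 21.7391 /hr
μ = 60/1.43 = 41.9580 /hr
ρ = λ/μ = 21.7391/41.9580 = 0.5181
L = ρ/(1−ρ) = 0.5181/0.4819 = 1.0752

Final: 1.0752


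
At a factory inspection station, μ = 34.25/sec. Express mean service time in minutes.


Mean service time = 1/μ = 1/34.25 second = 0.02920 second
In minutes: 0.02920 × 0.0166667 = 0.0004866 min

Final: 0.0004866 min


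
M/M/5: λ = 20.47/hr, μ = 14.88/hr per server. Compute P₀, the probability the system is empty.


a = λ/μ = 20.47/14.88 = 1.3757; ρ = a/c = 0.2751
Σ_{k=0}^{4} a^k/k! (terms k=0..4) = 1.00000 + 1.37567 + 0.94624 + 0.43390 + 0.14923 = 3.90504
Tail: a^5/(5!(1−ρ)) = 4.92691/(120·0.7249) = 0.05664
P₀ = 1/(3.90504 + 0.05664) = 1/3.96168 = 0.252418

Final: 0.252418


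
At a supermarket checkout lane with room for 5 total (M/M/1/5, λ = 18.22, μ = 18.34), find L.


ρ = 18.22/18.34 = 0.9935
L = ρ[1 − (K+1)ρ^K + Kρ^(K+1)] / [(1−ρ)(1−ρ^(K+1))]
Numerator: 0.9935·(1 − 6·0.967710 + 5·0.961378) = 0.0006269
Denominator: (0.006543)·(0.038622) = 0.0002527
L = 0.0006269/0.0002527 = 2.4809

Final: 2.4809


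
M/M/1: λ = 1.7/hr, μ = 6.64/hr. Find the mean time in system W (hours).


W = 1/(μ−λ) = 1/(6.64 − 1.7) = 1/4.94 = 0.2024 hr

Final: 0.2024 hr


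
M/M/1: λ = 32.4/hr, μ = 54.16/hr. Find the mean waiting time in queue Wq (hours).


ρ = 32.4/54.16 = 0.5982
Wq = ρ/(μ−λ) = 0.5982/(54.16 − 32.4) = 0.5982/21.76 = 0.02749 hr

Final: 0.02749 hr


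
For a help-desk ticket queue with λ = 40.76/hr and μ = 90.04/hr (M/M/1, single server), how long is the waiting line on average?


ρ = 40.76/90.04 = 0.4527
Lq = ρ²/(1−ρ) = 0.2049/0.5473 = 0.3744

Final: 0.3744


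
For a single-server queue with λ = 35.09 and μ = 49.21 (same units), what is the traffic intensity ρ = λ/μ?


ρ = λ/μ = 35.09/49.21 = 0.7131

Final: 0.7131


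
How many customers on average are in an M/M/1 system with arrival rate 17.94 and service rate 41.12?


ρ = λ/μ = 17.94/41.12 = 0.4363
L = ρ/(1−ρ) = 0.4363/(1 − 0.4363) = 0.4363/0.5637 = 0.7739

Final: 0.7739


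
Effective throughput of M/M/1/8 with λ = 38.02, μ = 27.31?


ρ = 1.3922; P_K = (1−ρ)ρ^8/(1−ρ^9) = 0.296804
λ_eff = λ(1 − P_K) = 38.02·(1 − 0.296804) = 38.02·0.703196 = 26.7355 /hr

Final: 26.7355 /hr


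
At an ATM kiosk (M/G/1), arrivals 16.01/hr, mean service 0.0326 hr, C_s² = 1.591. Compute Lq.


ρ = λ·E[S] = 16.01·0.0326 = 0.5219
Lq = ρ²(1+C_s²)/(2(1−ρ)) = 0.2724·(1+1.591)/(2·0.4781)
= 0.2724·2.5910/0.9561 = 0.73818

Final: 0.73818


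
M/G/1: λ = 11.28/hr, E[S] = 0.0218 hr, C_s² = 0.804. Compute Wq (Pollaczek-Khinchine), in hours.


ρ = λ·E[S] = 11.28·0.0218 = 0.2459
E[S²] = E[S]²(1+C_s²) = 0.0218²·(1+0.804) = 0.0008573
Wq = λ·E[S²]/(2(1−ρ)) = 11.28·0.0008573/(2·0.7541) = 0.006412 hr

Final: 0.006412 hr


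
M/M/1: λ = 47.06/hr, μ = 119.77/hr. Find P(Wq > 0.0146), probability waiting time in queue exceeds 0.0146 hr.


ρ = 47.06/119.77 = 0.3929
P(Wq > t) = ρ·e^{−(μ−λ)t} = 0.3929·e^{−1.0616}
= 0.3929·0.345914 = 0.135916

Final: 0.135916


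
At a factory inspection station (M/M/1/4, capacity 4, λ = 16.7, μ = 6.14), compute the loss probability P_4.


ρ = λ/μ = 16.7/6.14 = 2.7199
P_K = (1−ρ)ρ^K/(1−ρ^(K+1)) = (-1.7199·54.725835)/(1 − 148.847142)
= -94.121307/-147.847142 = 0.636612

Final: 0.636612


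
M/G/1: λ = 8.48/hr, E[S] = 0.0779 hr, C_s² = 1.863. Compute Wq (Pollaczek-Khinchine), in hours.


ρ = λ·E[S] = 8.48·0.0779 = 0.6606
E[S²] = E[S]²(1+C_s²) = 0.0779²·(1+1.863) = 0.017374
Wq = λ·E[S²]/(2(1−ρ)) = 8.48·0.017374/(2·0.3394) = 0.21704 hr

Final: 0.21704 hr


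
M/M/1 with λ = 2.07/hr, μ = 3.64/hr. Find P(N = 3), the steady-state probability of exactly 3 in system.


ρ = 2.07/3.64 = 0.5687
P_n = (1−ρ)·ρ^n = (1 − 0.5687)·0.5687^3 = 0.4313·0.183911 = 0.079324

Final: 0.079324


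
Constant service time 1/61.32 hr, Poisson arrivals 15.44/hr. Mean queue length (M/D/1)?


ρ = 15.44/61.32 = 0.2518
M/D/1: Lq = ρ²/(2(1−ρ)) = 0.06340/(2·0.7482) = 0.04237

Final: 0.04237


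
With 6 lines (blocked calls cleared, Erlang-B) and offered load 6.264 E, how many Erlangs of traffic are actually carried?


B(6,6.264) = 0.283201 (Erlang-B)
Carried load = a(1 − B) = 6.264·(1 − 0.283201) = 6.264·0.716799 = 4.4900 E

Final: 4.4900 Erlangs


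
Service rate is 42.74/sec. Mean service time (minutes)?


Mean service time = 1/μ = 1/42.74 second = 0.02340 second
In minutes: 0.02340 × 0.0166667 = 0.0003900 min

Final: 0.0003900 min


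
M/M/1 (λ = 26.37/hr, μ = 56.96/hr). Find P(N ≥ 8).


ρ = 26.37/56.96 = 0.4630
P(N ≥ n) = ρ^n = 0.4630^8 = 0.002110

Final: 0.002110


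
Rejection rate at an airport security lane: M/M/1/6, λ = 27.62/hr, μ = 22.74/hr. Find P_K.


ρ = λ/μ = 27.62/22.74 = 1.2146
P_K = (1−ρ)ρ^K/(1−ρ^(K+1)) = (-0.2146·3.210697)/(1 − 3.899712)
= -0.689015/-2.899712 = 0.237615

Final: 0.237615


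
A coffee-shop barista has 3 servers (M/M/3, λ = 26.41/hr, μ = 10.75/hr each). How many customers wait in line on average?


a = λ/μ = 2.4567; ρ = a/3 = 0.8189
P₀ = 0.049697
Lq = P₀·a^c·ρ / (c!·(1−ρ)²) = 0.049697·14.82791·0.8189/(6·0.03279)
= 3.06714

Final: 3.06714


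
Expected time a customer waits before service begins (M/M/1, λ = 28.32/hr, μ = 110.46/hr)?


ρ = 28.32/110.46 = 0.2564
Wq = ρ/(μ−λ) = 0.2564/(110.46 − 28.32) = 0.2564/82.14 = 0.003121 hr

Final: 0.003121 hr


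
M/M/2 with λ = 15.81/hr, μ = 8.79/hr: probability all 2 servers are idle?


a = λ/μ = 15.81/8.79 = 1.7986; ρ = a/c = 0.8993
Σ_{k=0}^{1} a^k/k! (terms k=0..1) = 1.00000 + 1.79863 = 2.79863
Tail: a^2/(2!(1−ρ)) = 3.23509/(2·0.1007) = 16.06577
P₀ = 1/(2.79863 + 16.06577) = 1/18.86441 = 0.053010

Final: 0.053010


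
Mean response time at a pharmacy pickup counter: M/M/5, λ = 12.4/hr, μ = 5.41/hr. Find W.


a = 2.2921; ρ = 0.4584; P₀ = 0.099512
Lq = P₀·a^c·ρ/(c!(1−ρ)²) = 0.08198
Wq = Lq/λ = 0.08198/12.4 = 0.006612 hr
W = Wq + 1/μ = 0.006612 + 0.18484 = 0.19145 hr

Final: 0.19145 hr


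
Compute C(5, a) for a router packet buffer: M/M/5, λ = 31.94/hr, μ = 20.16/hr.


a = λ/μ = 1.5843; ρ = a/5 = 0.3169
P₀ = 0.204647 (from M/M/c formula)
C(c,a) = [a^c/(c!(1−ρ))]·P₀ = [9.98210/(120·0.6831)]·0.204647
= 0.12177·0.204647 = 0.024920

Final: 0.024920


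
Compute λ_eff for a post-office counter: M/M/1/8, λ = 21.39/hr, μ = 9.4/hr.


ρ = 2.2755; P_K = (1−ρ)ρ^8/(1−ρ^9) = 0.560885
λ_eff = λ(1 − P_K) = 21.39·(1 − 0.560885) = 21.39·0.439115 = 9.3927 /hr

Final: 9.3927 /hr


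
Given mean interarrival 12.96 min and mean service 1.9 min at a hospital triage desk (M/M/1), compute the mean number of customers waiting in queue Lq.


λ = 60/12.96 = 4.6296 /hr
μ = 60/1.9 = 31.5789 /hr
ρ = λ/μ = 4.6296/31.5789 = 0.1466
Lq = ρ²/(1−ρ) = 0.02149/0.8534 = 0.02519

Final: 0.02519


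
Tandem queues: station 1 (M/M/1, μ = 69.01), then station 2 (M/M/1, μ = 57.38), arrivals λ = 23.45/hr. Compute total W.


Each node sees arrival rate λ = 23.45/hr (tandem ⇒ throughput preserved).
W₁ = 1/(μ₁−λ) = 1/(69.01−23.45) = 0.02195 hr
W₂ = 1/(μ₂−λ) = 1/(57.38−23.45) = 0.02947 hr
W_total = W₁ + W₂ = 0.02195 + 0.02947 = 0.05142 hr

Final: 0.05142 hr


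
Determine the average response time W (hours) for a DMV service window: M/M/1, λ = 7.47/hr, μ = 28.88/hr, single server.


W = 1/(μ−λ) = 1/(28.88 − 7.47) = 1/21.41 = 0.04671 hr

Final: 0.04671 hr


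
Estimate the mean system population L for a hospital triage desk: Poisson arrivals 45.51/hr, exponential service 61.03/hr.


ρ = λ/μ = 45.51/61.03 = 0.7457
L = ρ/(1−ρ) = 0.7457/(1 − 0.7457) = 0.7457/0.2543 = 2.9323

Final: 2.9323


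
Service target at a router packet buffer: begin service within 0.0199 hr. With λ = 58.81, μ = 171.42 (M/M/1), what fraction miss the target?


ρ = 58.81/171.42 = 0.3431
P(Wq > t) = ρ·e^{−(μ−λ)t} = 0.3431·e^{−2.2409}
= 0.3431·0.106359 = 0.036489

Final: 0.036489


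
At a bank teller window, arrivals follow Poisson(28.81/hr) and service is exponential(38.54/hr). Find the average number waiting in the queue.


ρ = 28.81/38.54 = 0.7475
Lq = ρ²/(1−ρ) = 0.5588/0.2525 = 2.2134

Final: 2.2134


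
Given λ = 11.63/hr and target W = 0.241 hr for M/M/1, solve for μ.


W = 1/(μ−λ) ⇒ μ − λ = 1/W = 1/0.241 = 4.1494
μ = λ + 1/W = 11.63 + 4.1494 = 15.7794 per hr

Final: 15.7794 /hr


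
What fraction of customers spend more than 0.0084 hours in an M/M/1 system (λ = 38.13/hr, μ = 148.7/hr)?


W ~ Exponential(μ−λ) for M/M/1.
μ − λ = 148.7 − 38.13 = 110.5700
P(W > t) = e^{−(μ−λ)t} = e^{−0.9288} = 0.395032

Final: 0.395032


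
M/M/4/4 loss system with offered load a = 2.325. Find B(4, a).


B(c,a) = (a^c/c!) / Σ_{k=0}^{c} a^k/k!
a^4/4! = 1.217533
Σ terms (k=0..4): 1.00000 + 2.32500 + 2.70281 + 2.09468 + 1.21753 = 9.340025
B = 1.217533/9.340025 = 0.130356

Final: 0.130356


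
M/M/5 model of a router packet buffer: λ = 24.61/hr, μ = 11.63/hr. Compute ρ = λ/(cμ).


ρ = λ/(cμ) = 24.61/(5·11.63) = 24.61/58.15 = 0.4232

Final: 0.4232


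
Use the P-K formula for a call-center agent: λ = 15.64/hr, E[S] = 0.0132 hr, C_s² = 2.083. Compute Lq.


ρ = λ·E[S] = 15.64·0.0132 = 0.2064
Lq = ρ²(1+C_s²)/(2(1−ρ)) = 0.04262·(1+2.083)/(2·0.7936)
= 0.04262·3.0830/1.5871 = 0.08279

Final: 0.08279


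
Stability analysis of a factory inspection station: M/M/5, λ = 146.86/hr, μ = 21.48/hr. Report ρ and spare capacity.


Total capacity cμ = 5·21.48 = 107.40/hr
ρ = λ/(cμ) = 146.86/107.40 = 1.3674
Stable ⇔ ρ < 1: NO
Spare capacity = cμ − λ = 107.40 − 146.86 = -39.46/hr

Final: ρ = 1.3674; unstable; margin = -39.46/hr


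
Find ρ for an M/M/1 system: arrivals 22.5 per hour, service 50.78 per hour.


ρ = λ/μ = 22.5/50.78 = 0.4431

Final: 0.4431


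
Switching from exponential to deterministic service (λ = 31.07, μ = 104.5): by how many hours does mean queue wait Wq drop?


ρ = 31.07/104.5 = 0.2973
Wq(M/M/1) = ρ/(μ−λ) = 0.2973/73.43 = 0.004049 hr
Wq(M/D/1) = ρ/(2(μ−λ)) = 0.002025 hr
Savings = 0.004049 − 0.002025 = 0.002025 hr

Final: 0.002025 hr


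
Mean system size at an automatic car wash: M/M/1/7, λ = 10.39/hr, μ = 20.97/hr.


ρ = 10.39/20.97 = 0.4955
L = ρ[1 − (K+1)ρ^K + Kρ^(K+1)] / [(1−ρ)(1−ρ^(K+1))]
Numerator: 0.4955·(1 − 8·0.007330 + 7·0.003632) = 0.479011
Denominator: (0.5045)·(0.996368) = 0.502698
L = 0.479011/0.502698 = 0.9529

Final: 0.9529


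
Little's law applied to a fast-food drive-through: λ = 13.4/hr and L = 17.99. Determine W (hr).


W = L/λ = 17.99/13.4 = 1.3425 hr

Final: 1.3425 hr


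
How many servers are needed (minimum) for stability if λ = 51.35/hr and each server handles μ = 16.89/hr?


Stability requires cμ > λ ⇔ c > λ/μ.
λ/μ = 51.35/16.89 = 3.0403
Minimum integer c = ⌊3.0403⌋ + 1 = 4
Check: 4·16.89 = 67.56 > 51.35, while 3·16.89 = 50.67 ≤ 51.35

Final: 4 servers


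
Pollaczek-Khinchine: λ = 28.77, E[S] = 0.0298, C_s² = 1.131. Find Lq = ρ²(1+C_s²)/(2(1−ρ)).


ρ = λ·E[S] = 28.77·0.0298 = 0.8573
Lq = ρ²(1+C_s²)/(2(1−ρ)) = 0.7350·(1+1.131)/(2·0.1427)
= 0.7350·2.1310/0.2853 = 5.49012

Final: 5.49012


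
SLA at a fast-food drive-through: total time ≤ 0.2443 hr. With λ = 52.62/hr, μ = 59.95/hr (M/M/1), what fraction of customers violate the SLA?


W ~ Exponential(μ−λ) for M/M/1.
μ − λ = 59.95 − 52.62 = 7.3300
P(W > t) = e^{−(μ−λ)t} = e^{−1.7907} = 0.166840

Final: 0.166840


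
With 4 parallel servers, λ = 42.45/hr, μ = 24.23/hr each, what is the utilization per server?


ρ = λ/(cμ) = 42.45/(4·24.23) = 42.45/96.92 = 0.4380

Final: 0.4380


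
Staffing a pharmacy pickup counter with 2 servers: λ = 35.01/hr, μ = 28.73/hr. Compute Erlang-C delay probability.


a = λ/μ = 1.2186; ρ = a/2 = 0.6093
P₀ = 0.242781 (from M/M/c formula)
C(c,a) = [a^c/(c!(1−ρ))]·P₀ = [1.48495/(2·0.3907)]·0.242781
= 1.90034·0.242781 = 0.461368

Final: 0.461368


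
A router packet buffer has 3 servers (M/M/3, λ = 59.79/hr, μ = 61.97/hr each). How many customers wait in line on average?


a = λ/μ = 0.9648; ρ = a/3 = 0.3216
P₀ = 0.377228
Lq = P₀·a^c·ρ / (c!·(1−ρ)²) = 0.377228·0.89813·0.3216/(6·0.46022)
= 0.03946

Final: 0.03946


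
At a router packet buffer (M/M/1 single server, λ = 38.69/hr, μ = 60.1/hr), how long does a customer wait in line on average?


ρ = 38.69/60.1 = 0.6438
Wq = ρ/(μ−λ) = 0.6438/(60.1 − 38.69) = 0.6438/21.41 = 0.03007 hr

Final: 0.03007 hr


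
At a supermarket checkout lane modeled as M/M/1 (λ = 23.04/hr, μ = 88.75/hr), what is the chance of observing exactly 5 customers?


ρ = 23.04/88.75 = 0.2596
P_n = (1−ρ)·ρ^n = (1 − 0.2596)·0.2596^5 = 0.7404·0.001179 = 0.0008730

Final: 0.0008730


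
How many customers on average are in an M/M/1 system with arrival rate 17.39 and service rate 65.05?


ρ = λ/μ = 17.39/65.05 = 0.2673
L = ρ/(1−ρ) = 0.2673/(1 − 0.2673) = 0.2673/0.7327 = 0.3649

Final: 0.3649


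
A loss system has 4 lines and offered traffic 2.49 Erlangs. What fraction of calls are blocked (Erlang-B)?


B(c,a) = (a^c/c!) / Σ_{k=0}^{c} a^k/k!
a^4/4! = 1.601718
Σ terms (k=0..4): 1.00000 + 2.49000 + 3.10005 + 2.57304 + 1.60172 = 10.764810
B = 1.601718/10.764810 = 0.148792

Final: 0.148792


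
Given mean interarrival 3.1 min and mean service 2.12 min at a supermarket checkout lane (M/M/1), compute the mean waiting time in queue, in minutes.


λ = 60/3.1 = 19.3548 /hr
μ = 60/2.12 = 28.3019 /hr
ρ = λ/μ = 19.3548/28.3019 = 0.6839
Wq = ρ/(μ−λ) = 0.6839/(28.3019−19.3548) = 0.07644 hr
In minutes: 0.07644·60 = 4.586 min

Final: 4.586 min


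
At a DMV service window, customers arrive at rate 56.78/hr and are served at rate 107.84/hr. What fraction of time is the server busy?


ρ = λ/μ = 56.78/107.84 = 0.5265

Final: 0.5265


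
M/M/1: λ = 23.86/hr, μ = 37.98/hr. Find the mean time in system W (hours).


W = 1/(μ−λ) = 1/(37.98 − 23.86) = 1/14.12 = 0.07082 hr

Final: 0.07082 hr


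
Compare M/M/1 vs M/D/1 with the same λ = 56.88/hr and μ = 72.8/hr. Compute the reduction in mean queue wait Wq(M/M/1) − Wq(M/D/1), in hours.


ρ = 56.88/72.8 = 0.7813
Wq(M/M/1) = ρ/(μ−λ) = 0.7813/15.92 = 0.04908 hr
Wq(M/D/1) = ρ/(2(μ−λ)) = 0.02454 hr
Savings = 0.04908 − 0.02454 = 0.02454 hr

Final: 0.02454 hr


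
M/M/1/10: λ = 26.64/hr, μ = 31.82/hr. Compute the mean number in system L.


ρ = 26.64/31.82 = 0.8372
L = ρ[1 − (K+1)ρ^K + Kρ^(K+1)] / [(1−ρ)(1−ρ^(K+1))]
Numerator: 0.8372·(1 − 11·0.169177 + 10·0.141636) = 0.465002
Denominator: (0.1628)·(0.858364) = 0.139734
L = 0.465002/0.139734 = 3.3278

Final: 3.3278


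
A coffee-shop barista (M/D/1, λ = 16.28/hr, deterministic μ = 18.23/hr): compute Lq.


ρ = 16.28/18.23 = 0.8930
M/D/1: Lq = ρ²/(2(1−ρ)) = 0.7975/(2·0.1070) = 3.72784

Final: 3.72784


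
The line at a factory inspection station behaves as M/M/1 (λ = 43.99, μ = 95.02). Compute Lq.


ρ = 43.99/95.02 = 0.4630
Lq = ρ²/(1−ρ) = 0.2143/0.5370 = 0.3991

Final: 0.3991


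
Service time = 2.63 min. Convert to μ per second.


μ = 1/(service time) in consistent units.
1 second = 0.0166667 min, so μ = 0.0166667/2.63 = 0.006337 per second

Final: 0.006337 /sec


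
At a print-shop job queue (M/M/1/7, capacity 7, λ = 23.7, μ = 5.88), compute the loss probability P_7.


ρ = λ/μ = 23.7/5.88 = 4.0306
P_K = (1−ρ)ρ^K/(1−ρ^(K+1)) = (-3.0306·17282.124901)/(1 − 69657.544244)
= -52375.419343/-69656.544244 = 0.751910

Final: 0.751910


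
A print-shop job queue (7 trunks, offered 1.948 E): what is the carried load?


B(7,1.948) = 0.003014 (Erlang-B)
Carried load = a(1 − B) = 1.948·(1 − 0.003014) = 1.948·0.996986 = 1.9421 E

Final: 1.9421 Erlangs


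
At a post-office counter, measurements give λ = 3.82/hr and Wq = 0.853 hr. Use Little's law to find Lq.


Lq = λWq = 3.82·0.853 = 3.2585

Final: 3.2585


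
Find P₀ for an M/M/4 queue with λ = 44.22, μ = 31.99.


a = λ/μ = 44.22/31.99 = 1.3823; ρ = a/c = 0.3456
Σ_{k=0}^{3} a^k/k! (terms k=0..3) = 1.00000 + 1.38231 + 0.95539 + 0.44021 = 3.77791
Tail: a^4/(4!(1−ρ)) = 3.65105/(24·0.6544) = 0.23246
P₀ = 1/(3.77791 + 0.23246) = 1/4.01037 = 0.249354

Final: 0.249354


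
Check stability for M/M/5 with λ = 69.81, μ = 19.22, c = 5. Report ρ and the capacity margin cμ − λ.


Total capacity cμ = 5·19.22 = 96.10/hr
ρ = λ/(cμ) = 69.81/96.10 = 0.7264
Stable ⇔ ρ < 1: YES
Spare capacity = cμ − λ = 96.10 − 69.81 = 26.29/hr

Final: ρ = 0.7264; stable; margin = 26.29/hr


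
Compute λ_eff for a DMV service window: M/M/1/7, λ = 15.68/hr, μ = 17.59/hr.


ρ = 0.8914; P_K = (1−ρ)ρ^7/(1−ρ^8) = 0.080767
λ_eff = λ(1 − P_K) = 15.68·(1 − 0.080767) = 15.68·0.919233 = 14.4136 /hr

Final: 14.4136 /hr


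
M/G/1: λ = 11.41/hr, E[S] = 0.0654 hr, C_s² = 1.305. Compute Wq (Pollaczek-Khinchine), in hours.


ρ = λ·E[S] = 11.41·0.0654 = 0.7462
E[S²] = E[S]²(1+C_s²) = 0.0654²·(1+1.305) = 0.009859
Wq = λ·E[S²]/(2(1−ρ)) = 11.41·0.009859/(2·0.2538) = 0.22162 hr

Final: 0.22162 hr


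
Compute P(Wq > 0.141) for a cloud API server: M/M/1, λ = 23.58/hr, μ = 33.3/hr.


ρ = 23.58/33.3 = 0.7081
P(Wq > t) = ρ·e^{−(μ−λ)t} = 0.7081·e^{−1.3705}
= 0.7081·0.253975 = 0.179842

Final: 0.179842


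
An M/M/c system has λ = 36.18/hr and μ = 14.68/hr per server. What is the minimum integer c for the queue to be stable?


Stability requires cμ > λ ⇔ c > λ/μ.
λ/μ = 36.18/14.68 = 2.4646
Minimum integer c = ⌊2.4646⌋ + 1 = 3
Check: 3·14.68 = 44.04 > 36.18, while 2·14.68 = 29.36 ≤ 36.18

Final: 3 servers


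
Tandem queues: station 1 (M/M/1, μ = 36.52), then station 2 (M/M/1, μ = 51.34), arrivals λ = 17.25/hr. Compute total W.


Each node sees arrival rate λ = 17.25/hr (tandem ⇒ throughput preserved).
W₁ = 1/(μ₁−λ) = 1/(36.52−17.25) = 0.05189 hr
W₂ = 1/(μ₂−λ) = 1/(51.34−17.25) = 0.02933 hr
W_total = W₁ + W₂ = 0.05189 + 0.02933 = 0.08123 hr

Final: 0.08123 hr
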